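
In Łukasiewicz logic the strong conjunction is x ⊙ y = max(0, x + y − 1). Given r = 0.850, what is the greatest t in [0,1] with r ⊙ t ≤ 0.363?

The residuum of the Łukasiewicz t-norm gives the supremum: min(1, 1 − 0.850 + 0.363).
1 − 0.850 + 0.363 = 0.513, so t = min(1, 0.513) = 0.513.
Check: 0.850 ⊙ 0.513 = max(0, 0.363) = 0.363 ≤ 0.363.

0.513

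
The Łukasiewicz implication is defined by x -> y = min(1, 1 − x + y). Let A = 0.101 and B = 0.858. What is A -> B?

1.000

A -> B = min(1, 1 − 0.101 + 0.858) = min(1, 1.757) = 1.000
For comparison, the Gödel implication (1 if x ≤ y else y) would give 1.000.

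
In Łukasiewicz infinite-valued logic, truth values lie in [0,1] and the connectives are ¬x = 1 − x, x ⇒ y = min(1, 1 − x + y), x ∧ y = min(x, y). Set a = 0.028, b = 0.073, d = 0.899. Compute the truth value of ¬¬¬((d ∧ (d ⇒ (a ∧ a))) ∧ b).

a ∧ a = min(0.028, 0.028) = 0.028
d ⇒ (a ∧ a) = min(1, 1 − 0.899 + 0.028) = min(1, 0.129) = 0.129
d ∧ (d ⇒ (a ∧ a)) = min(0.899, 0.129) = 0.129
(d ∧ (d ⇒ (a ∧ a))) ∧ b = min(0.129, 0.073) = 0.073
¬((d ∧ (d ⇒ (a ∧ a))) ∧ b) = 1 − 0.073 = 0.927
¬¬((d ∧ (d ⇒ (a ∧ a))) ∧ b) = 1 − 0.927 = 0.073
¬¬¬((d ∧ (d ⇒ (a ∧ a))) ∧ b) = 1 − 0.073 = 0.927

0.927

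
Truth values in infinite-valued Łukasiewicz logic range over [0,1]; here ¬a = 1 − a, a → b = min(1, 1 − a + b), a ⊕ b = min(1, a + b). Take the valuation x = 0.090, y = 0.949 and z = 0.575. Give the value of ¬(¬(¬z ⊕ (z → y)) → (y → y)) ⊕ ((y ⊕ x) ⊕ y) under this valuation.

1.000

¬z = 1 − 0.575 = 0.425
z → y = min(1, 1 − 0.575 + 0.949) = min(1, 1.374) = 1.000
¬z ⊕ (z → y) = min(1, 0.425 + 1.000) = min(1, 1.425) = 1.000
¬(¬z ⊕ (z → y)) = 1 − 1.000 = 0.000
y → y = min(1, 1 − 0.949 + 0.949) = min(1, 1.000) = 1.000
¬(¬z ⊕ (z → y)) → (y → y) = min(1, 1 − 0.000 + 1.000) = min(1, 2.000) = 1.000
¬(¬(¬z ⊕ (z → y)) → (y → y)) = 1 − 1.000 = 0.000
y ⊕ x = min(1, 0.949 + 0.090) = min(1, 1.039) = 1.000
(y ⊕ x) ⊕ y = min(1, 1.000 + 0.949) = min(1, 1.949) = 1.000
¬(¬(¬z ⊕ (z → y)) → (y → y)) ⊕ ((y ⊕ x) ⊕ y) = min(1, 0.000 + 1.000) = min(1, 1.000) = 1.000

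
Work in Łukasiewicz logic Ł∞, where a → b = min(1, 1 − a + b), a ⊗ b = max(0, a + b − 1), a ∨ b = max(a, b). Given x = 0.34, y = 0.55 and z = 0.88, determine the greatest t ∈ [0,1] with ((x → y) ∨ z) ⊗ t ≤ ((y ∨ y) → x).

x → y = min(1, 1 − 0.34 + 0.55) = min(1, 1.21) = 1.00
(x → y) ∨ z = max(1.00, 0.88) = 1.00
So the left factor is (x → y) ∨ z = 1.00.
y ∨ y = max(0.55, 0.55) = 0.55
(y ∨ y) → x = min(1, 1 − 0.55 + 0.34) = min(1, 0.79) = 0.79
So the right-hand bound is (y ∨ y) → x = 0.79.
The residuum of the Łukasiewicz t-norm gives the supremum: min(1, 1 − 1.00 + 0.79).
1 − 1.00 + 0.79 = 0.79, so t = min(1, 0.79) = 0.79.
Check: 1.00 ⊗ 0.79 = max(0, 0.79) = 0.79 ≤ 0.79.

0.79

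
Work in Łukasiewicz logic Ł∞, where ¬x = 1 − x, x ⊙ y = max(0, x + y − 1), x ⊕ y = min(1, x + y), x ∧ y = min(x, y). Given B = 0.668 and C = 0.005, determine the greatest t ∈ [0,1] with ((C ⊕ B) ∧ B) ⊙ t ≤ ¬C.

C ⊕ B = min(1, 0.005 + 0.668) = min(1, 0.673) = 0.673
(C ⊕ B) ∧ B = min(0.673, 0.668) = 0.668
So the left factor is (C ⊕ B) ∧ B = 0.668.
¬C = 1 − 0.005 = 0.995
So the right-hand bound is ¬C = 0.995.
The residuum of the Łukasiewicz t-norm gives the supremum: min(1, 1 − 0.668 + 0.995).
1 − 0.668 + 0.995 = 1.327, so t = min(1, 1.327) = 1.000.
Check: 0.668 ⊙ 1.000 = max(0, 0.668) = 0.668 ≤ 0.995.

1.000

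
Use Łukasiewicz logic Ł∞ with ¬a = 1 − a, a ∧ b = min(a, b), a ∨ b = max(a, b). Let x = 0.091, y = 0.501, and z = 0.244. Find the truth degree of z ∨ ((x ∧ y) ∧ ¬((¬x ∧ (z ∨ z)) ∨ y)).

x ∧ y = min(0.091, 0.501) = 0.091
¬x = 1 − 0.091 = 0.909
z ∨ z = max(0.244, 0.244) = 0.244
¬x ∧ (z ∨ z) = min(0.909, 0.244) = 0.244
(¬x ∧ (z ∨ z)) ∨ y = max(0.244, 0.501) = 0.501
¬((¬x ∧ (z ∨ z)) ∨ y) = 1 − 0.501 = 0.499
(x ∧ y) ∧ ¬((¬x ∧ (z ∨ z)) ∨ y) = min(0.091, 0.499) = 0.091
z ∨ ((x ∧ y) ∧ ¬((¬x ∧ (z ∨ z)) ∨ y)) = max(0.244, 0.091) = 0.244

0.244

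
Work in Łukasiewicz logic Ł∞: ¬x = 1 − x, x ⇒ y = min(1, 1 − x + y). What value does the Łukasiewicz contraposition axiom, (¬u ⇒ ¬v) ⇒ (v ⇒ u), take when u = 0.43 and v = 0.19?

1.00

¬u = 1 − 0.43 = 0.57
¬v = 1 − 0.19 = 0.81
¬u ⇒ ¬v = min(1, 1 − 0.57 + 0.81) = min(1, 1.24) = 1.00
v ⇒ u = min(1, 1 − 0.19 + 0.43) = min(1, 1.24) = 1.00
(¬u ⇒ ¬v) ⇒ (v ⇒ u) = min(1, 1 − 1.00 + 1.00) = min(1, 1.00) = 1.00
(As expected: an axiom of Ł∞, always 1.)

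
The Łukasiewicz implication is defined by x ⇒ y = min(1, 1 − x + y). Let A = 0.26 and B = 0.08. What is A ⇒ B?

A ⇒ B = min(1, 1 − 0.26 + 0.08) = min(1, 0.82) = 0.82
For comparison, the Gödel implication (1 if x ≤ y else y) would give 0.08.

0.82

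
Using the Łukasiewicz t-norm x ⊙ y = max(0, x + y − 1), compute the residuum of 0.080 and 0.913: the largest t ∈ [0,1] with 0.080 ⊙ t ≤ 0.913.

1.000

The residuum of the Łukasiewicz t-norm gives the supremum: min(1, 1 − 0.080 + 0.913).
1 − 0.080 + 0.913 = 1.833, so t = min(1, 1.833) = 1.000.
Check: 0.080 ⊙ 1.000 = max(0, 0.080) = 0.080 ≤ 0.913.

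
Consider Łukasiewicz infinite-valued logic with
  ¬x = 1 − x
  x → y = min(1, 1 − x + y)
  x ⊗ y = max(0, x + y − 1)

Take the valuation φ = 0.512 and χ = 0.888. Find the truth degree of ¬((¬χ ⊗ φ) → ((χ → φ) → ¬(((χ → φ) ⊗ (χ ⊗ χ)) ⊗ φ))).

0.000

¬χ = 1 − 0.888 = 0.112
¬χ ⊗ φ = max(0, 0.112 + 0.512 − 1) = max(0, -0.376) = 0.000
χ → φ = min(1, 1 − 0.888 + 0.512) = min(1, 0.624) = 0.624
χ ⊗ χ = max(0, 0.888 + 0.888 − 1) = max(0, 0.776) = 0.776
(χ → φ) ⊗ (χ ⊗ χ) = max(0, 0.624 + 0.776 − 1) = max(0, 0.400) = 0.400
((χ → φ) ⊗ (χ ⊗ χ)) ⊗ φ = max(0, 0.400 + 0.512 − 1) = max(0, -0.088) = 0.000
¬(((χ → φ) ⊗ (χ ⊗ χ)) ⊗ φ) = 1 − 0.000 = 1.000
(χ → φ) → ¬(((χ → φ) ⊗ (χ ⊗ χ)) ⊗ φ) = min(1, 1 − 0.624 + 1.000) = min(1, 1.376) = 1.000
(¬χ ⊗ φ) → ((χ → φ) → ¬(((χ → φ) ⊗ (χ ⊗ χ)) ⊗ φ)) = min(1, 1 − 0.000 + 1.000) = min(1, 2.000) = 1.000
¬((¬χ ⊗ φ) → ((χ → φ) → ¬(((χ → φ) ⊗ (χ ⊗ χ)) ⊗ φ))) = 1 − 1.000 = 0.000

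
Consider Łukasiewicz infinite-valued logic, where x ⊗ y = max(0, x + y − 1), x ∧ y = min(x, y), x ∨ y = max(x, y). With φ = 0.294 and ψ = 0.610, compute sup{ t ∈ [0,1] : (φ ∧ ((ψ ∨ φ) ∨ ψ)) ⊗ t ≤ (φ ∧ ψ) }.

ψ ∨ φ = max(0.610, 0.294) = 0.610
(ψ ∨ φ) ∨ ψ = max(0.610, 0.610) = 0.610
φ ∧ ((ψ ∨ φ) ∨ ψ) = min(0.294, 0.610) = 0.294
So the left factor is φ ∧ ((ψ ∨ φ) ∨ ψ) = 0.294.
φ ∧ ψ = min(0.294, 0.610) = 0.294
So the right-hand bound is φ ∧ ψ = 0.294.
The residuum of the Łukasiewicz t-norm gives the supremum: min(1, 1 − 0.294 + 0.294).
1 − 0.294 + 0.294 = 1.000, so t = min(1, 1.000) = 1.000.
Check: 0.294 ⊗ 1.000 = max(0, 0.294) = 0.294 ≤ 0.294.

1.000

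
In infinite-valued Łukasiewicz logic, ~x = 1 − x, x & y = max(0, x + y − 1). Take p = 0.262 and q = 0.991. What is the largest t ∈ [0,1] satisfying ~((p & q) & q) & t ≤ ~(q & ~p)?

0.515

p & q = max(0, 0.262 + 0.991 − 1) = max(0, 0.253) = 0.253
(p & q) & q = max(0, 0.253 + 0.991 − 1) = max(0, 0.244) = 0.244
~((p & q) & q) = 1 − 0.244 = 0.756
So the left factor is ~((p & q) & q) = 0.756.
~p = 1 − 0.262 = 0.738
q & ~p = max(0, 0.991 + 0.738 − 1) = max(0, 0.729) = 0.729
~(q & ~p) = 1 − 0.729 = 0.271
So the right-hand bound is ~(q & ~p) = 0.271.
The residuum of the Łukasiewicz t-norm gives the supremum: min(1, 1 − 0.756 + 0.271).
1 − 0.756 + 0.271 = 0.515, so t = min(1, 0.515) = 0.515.
Check: 0.756 & 0.515 = max(0, 0.271) = 0.271 ≤ 0.271.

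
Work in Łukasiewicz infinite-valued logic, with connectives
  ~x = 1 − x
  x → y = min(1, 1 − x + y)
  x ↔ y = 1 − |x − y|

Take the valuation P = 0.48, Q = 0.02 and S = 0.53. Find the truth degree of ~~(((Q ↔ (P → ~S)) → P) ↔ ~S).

0.47

~S = 1 − 0.53 = 0.47
P → ~S = min(1, 1 − 0.48 + 0.47) = min(1, 0.99) = 0.99
Q ↔ (P → ~S) = 1 − |0.02 − 0.99| = 1 − 0.97 = 0.03
(Q ↔ (P → ~S)) → P = min(1, 1 − 0.03 + 0.48) = min(1, 1.45) = 1.00
((Q ↔ (P → ~S)) → P) ↔ ~S = 1 − |1.00 − 0.47| = 1 − 0.53 = 0.47
~(((Q ↔ (P → ~S)) → P) ↔ ~S) = 1 − 0.47 = 0.53
~~(((Q ↔ (P → ~S)) → P) ↔ ~S) = 1 − 0.53 = 0.47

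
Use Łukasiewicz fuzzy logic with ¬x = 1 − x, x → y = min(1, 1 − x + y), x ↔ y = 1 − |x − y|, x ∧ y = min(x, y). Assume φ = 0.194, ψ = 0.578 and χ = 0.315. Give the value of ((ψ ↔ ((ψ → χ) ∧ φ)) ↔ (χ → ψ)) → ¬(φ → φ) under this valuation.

ψ → χ = min(1, 1 − 0.578 + 0.315) = min(1, 0.737) = 0.737
(ψ → χ) ∧ φ = min(0.737, 0.194) = 0.194
ψ ↔ ((ψ → χ) ∧ φ) = 1 − |0.578 − 0.194| = 1 − 0.384 = 0.616
χ → ψ = min(1, 1 − 0.315 + 0.578) = min(1, 1.263) = 1.000
(ψ ↔ ((ψ → χ) ∧ φ)) ↔ (χ → ψ) = 1 − |0.616 − 1.000| = 1 − 0.384 = 0.616
φ → φ = min(1, 1 − 0.194 + 0.194) = min(1, 1.000) = 1.000
¬(φ → φ) = 1 − 1.000 = 0.000
((ψ ↔ ((ψ → χ) ∧ φ)) ↔ (χ → ψ)) → ¬(φ → φ) = min(1, 1 − 0.616 + 0.000) = min(1, 0.384) = 0.384

0.384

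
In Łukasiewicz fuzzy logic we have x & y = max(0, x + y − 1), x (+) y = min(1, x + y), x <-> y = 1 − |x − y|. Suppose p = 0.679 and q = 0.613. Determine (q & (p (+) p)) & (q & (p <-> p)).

p (+) p = min(1, 0.679 + 0.679) = min(1, 1.358) = 1.000
q & (p (+) p) = max(0, 0.613 + 1.000 − 1) = max(0, 0.613) = 0.613
p <-> p = 1 − |0.679 − 0.679| = 1 − 0.000 = 1.000
q & (p <-> p) = max(0, 0.613 + 1.000 − 1) = max(0, 0.613) = 0.613
(q & (p (+) p)) & (q & (p <-> p)) = max(0, 0.613 + 0.613 − 1) = max(0, 0.226) = 0.226

0.226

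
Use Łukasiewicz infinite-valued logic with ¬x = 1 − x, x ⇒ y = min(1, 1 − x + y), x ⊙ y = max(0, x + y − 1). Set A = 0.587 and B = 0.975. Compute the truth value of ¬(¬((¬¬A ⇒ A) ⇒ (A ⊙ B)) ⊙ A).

¬A = 1 − 0.587 = 0.413
¬¬A = 1 − 0.413 = 0.587
¬¬A ⇒ A = min(1, 1 − 0.587 + 0.587) = min(1, 1.000) = 1.000
A ⊙ B = max(0, 0.587 + 0.975 − 1) = max(0, 0.562) = 0.562
(¬¬A ⇒ A) ⇒ (A ⊙ B) = min(1, 1 − 1.000 + 0.562) = min(1, 0.562) = 0.562
¬((¬¬A ⇒ A) ⇒ (A ⊙ B)) = 1 − 0.562 = 0.438
¬((¬¬A ⇒ A) ⇒ (A ⊙ B)) ⊙ A = max(0, 0.438 + 0.587 − 1) = max(0, 0.025) = 0.025
¬(¬((¬¬A ⇒ A) ⇒ (A ⊙ B)) ⊙ A) = 1 − 0.025 = 0.975

0.975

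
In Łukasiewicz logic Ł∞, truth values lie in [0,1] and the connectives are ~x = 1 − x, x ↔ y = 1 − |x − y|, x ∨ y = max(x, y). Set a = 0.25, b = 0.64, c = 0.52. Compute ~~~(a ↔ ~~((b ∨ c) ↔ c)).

b ∨ c = max(0.64, 0.52) = 0.64
(b ∨ c) ↔ c = 1 − |0.64 − 0.52| = 1 − 0.12 = 0.88
~((b ∨ c) ↔ c) = 1 − 0.88 = 0.12
~~((b ∨ c) ↔ c) = 1 − 0.12 = 0.88
a ↔ ~~((b ∨ c) ↔ c) = 1 − |0.25 − 0.88| = 1 − 0.63 = 0.37
~(a ↔ ~~((b ∨ c) ↔ c)) = 1 − 0.37 = 0.63
~~(a ↔ ~~((b ∨ c) ↔ c)) = 1 − 0.63 = 0.37
~~~(a ↔ ~~((b ∨ c) ↔ c)) = 1 − 0.37 = 0.63

0.63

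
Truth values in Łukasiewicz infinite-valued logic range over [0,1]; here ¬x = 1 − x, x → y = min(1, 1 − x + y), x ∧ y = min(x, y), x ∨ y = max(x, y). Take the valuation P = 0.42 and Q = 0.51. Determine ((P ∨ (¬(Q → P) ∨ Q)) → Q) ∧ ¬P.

0.58

Q → P = min(1, 1 − 0.51 + 0.42) = min(1, 0.91) = 0.91
¬(Q → P) = 1 − 0.91 = 0.09
¬(Q → P) ∨ Q = max(0.09, 0.51) = 0.51
P ∨ (¬(Q → P) ∨ Q) = max(0.42, 0.51) = 0.51
(P ∨ (¬(Q → P) ∨ Q)) → Q = min(1, 1 − 0.51 + 0.51) = min(1, 1.00) = 1.00
¬P = 1 − 0.42 = 0.58
((P ∨ (¬(Q → P) ∨ Q)) → Q) ∧ ¬P = min(1.00, 0.58) = 0.58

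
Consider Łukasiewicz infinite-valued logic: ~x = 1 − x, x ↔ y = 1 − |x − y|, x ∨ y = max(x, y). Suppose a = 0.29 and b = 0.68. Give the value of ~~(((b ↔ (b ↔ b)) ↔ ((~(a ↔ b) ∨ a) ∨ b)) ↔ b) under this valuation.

0.68

b ↔ b = 1 − |0.68 − 0.68| = 1 − 0.00 = 1.00
b ↔ (b ↔ b) = 1 − |0.68 − 1.00| = 1 − 0.32 = 0.68
a ↔ b = 1 − |0.29 − 0.68| = 1 − 0.39 = 0.61
~(a ↔ b) = 1 − 0.61 = 0.39
~(a ↔ b) ∨ a = max(0.39, 0.29) = 0.39
(~(a ↔ b) ∨ a) ∨ b = max(0.39, 0.68) = 0.68
(b ↔ (b ↔ b)) ↔ ((~(a ↔ b) ∨ a) ∨ b) = 1 − |0.68 − 0.68| = 1 − 0.00 = 1.00
((b ↔ (b ↔ b)) ↔ ((~(a ↔ b) ∨ a) ∨ b)) ↔ b = 1 − |1.00 − 0.68| = 1 − 0.32 = 0.68
~(((b ↔ (b ↔ b)) ↔ ((~(a ↔ b) ∨ a) ∨ b)) ↔ b) = 1 − 0.68 = 0.32
~~(((b ↔ (b ↔ b)) ↔ ((~(a ↔ b) ∨ a) ∨ b)) ↔ b) = 1 − 0.32 = 0.68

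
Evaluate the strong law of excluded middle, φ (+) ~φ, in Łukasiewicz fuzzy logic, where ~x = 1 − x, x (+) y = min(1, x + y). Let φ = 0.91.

~φ = 1 − 0.91 = 0.09
φ (+) ~φ = min(1, 0.91 + 0.09) = min(1, 1.00) = 1.00
(As expected: always 1 in Ł∞ since a ⊕ (1−a) = 1.)

1.00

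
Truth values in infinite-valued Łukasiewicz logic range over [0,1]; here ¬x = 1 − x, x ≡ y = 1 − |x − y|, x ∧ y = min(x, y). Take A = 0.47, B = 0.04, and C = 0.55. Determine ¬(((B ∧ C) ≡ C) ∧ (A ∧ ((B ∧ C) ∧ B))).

B ∧ C = min(0.04, 0.55) = 0.04
(B ∧ C) ≡ C = 1 − |0.04 − 0.55| = 1 − 0.51 = 0.49
(B ∧ C) ∧ B = min(0.04, 0.04) = 0.04
A ∧ ((B ∧ C) ∧ B) = min(0.47, 0.04) = 0.04
((B ∧ C) ≡ C) ∧ (A ∧ ((B ∧ C) ∧ B)) = min(0.49, 0.04) = 0.04
¬(((B ∧ C) ≡ C) ∧ (A ∧ ((B ∧ C) ∧ B))) = 1 − 0.04 = 0.96

0.96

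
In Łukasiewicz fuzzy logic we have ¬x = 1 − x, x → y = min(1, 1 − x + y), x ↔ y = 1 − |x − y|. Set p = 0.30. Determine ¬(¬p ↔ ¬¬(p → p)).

¬p = 1 − 0.30 = 0.70
p → p = min(1, 1 − 0.30 + 0.30) = min(1, 1.00) = 1.00
¬(p → p) = 1 − 1.00 = 0.00
¬¬(p → p) = 1 − 0.00 = 1.00
¬p ↔ ¬¬(p → p) = 1 − |0.70 − 1.00| = 1 − 0.30 = 0.70
¬(¬p ↔ ¬¬(p → p)) = 1 − 0.70 = 0.30

0.30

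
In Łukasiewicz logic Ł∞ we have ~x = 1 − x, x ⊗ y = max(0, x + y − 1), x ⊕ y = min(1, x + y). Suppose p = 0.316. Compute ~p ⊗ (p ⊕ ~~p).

0.316

~p = 1 − 0.316 = 0.684
~~p = 1 − 0.684 = 0.316
p ⊕ ~~p = min(1, 0.316 + 0.316) = min(1, 0.632) = 0.632
~p ⊗ (p ⊕ ~~p) = max(0, 0.684 + 0.632 − 1) = max(0, 0.316) = 0.316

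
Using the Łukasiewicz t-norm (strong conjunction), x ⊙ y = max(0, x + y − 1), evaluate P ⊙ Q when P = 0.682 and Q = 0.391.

0.073

P ⊙ Q = max(0, 0.682 + 0.391 − 1) = max(0, 0.073) = 0.073
For comparison, the Gödel (minimum) t-norm min(x, y) would give 0.391.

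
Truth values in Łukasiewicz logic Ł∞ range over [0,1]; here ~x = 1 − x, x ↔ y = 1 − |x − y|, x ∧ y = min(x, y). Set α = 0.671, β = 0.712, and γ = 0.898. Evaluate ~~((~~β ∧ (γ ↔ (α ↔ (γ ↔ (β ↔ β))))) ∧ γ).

~β = 1 − 0.712 = 0.288
~~β = 1 − 0.288 = 0.712
β ↔ β = 1 − |0.712 − 0.712| = 1 − 0.000 = 1.000
γ ↔ (β ↔ β) = 1 − |0.898 − 1.000| = 1 − 0.102 = 0.898
α ↔ (γ ↔ (β ↔ β)) = 1 − |0.671 − 0.898| = 1 − 0.227 = 0.773
γ ↔ (α ↔ (γ ↔ (β ↔ β))) = 1 − |0.898 − 0.773| = 1 − 0.125 = 0.875
~~β ∧ (γ ↔ (α ↔ (γ ↔ (β ↔ β)))) = min(0.712, 0.875) = 0.712
(~~β ∧ (γ ↔ (α ↔ (γ ↔ (β ↔ β))))) ∧ γ = min(0.712, 0.898) = 0.712
~((~~β ∧ (γ ↔ (α ↔ (γ ↔ (β ↔ β))))) ∧ γ) = 1 − 0.712 = 0.288
~~((~~β ∧ (γ ↔ (α ↔ (γ ↔ (β ↔ β))))) ∧ γ) = 1 − 0.288 = 0.712

0.712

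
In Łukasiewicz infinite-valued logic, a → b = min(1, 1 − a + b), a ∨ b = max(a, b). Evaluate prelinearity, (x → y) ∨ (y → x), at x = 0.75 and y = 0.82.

1.00

x → y = min(1, 1 − 0.75 + 0.82) = min(1, 1.07) = 1.00
y → x = min(1, 1 − 0.82 + 0.75) = min(1, 0.93) = 0.93
(x → y) ∨ (y → x) = max(1.00, 0.93) = 1.00
(As expected: a Ł∞-tautology — holds in every MV-chain.)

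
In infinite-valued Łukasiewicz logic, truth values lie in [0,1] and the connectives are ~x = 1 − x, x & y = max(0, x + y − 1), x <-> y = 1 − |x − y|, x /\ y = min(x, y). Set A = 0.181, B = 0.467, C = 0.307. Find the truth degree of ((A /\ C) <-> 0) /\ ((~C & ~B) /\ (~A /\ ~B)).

A /\ C = min(0.181, 0.307) = 0.181
(A /\ C) <-> 0 = 1 − |0.181 − 0.000| = 1 − 0.181 = 0.819
~C = 1 − 0.307 = 0.693
~B = 1 − 0.467 = 0.533
~C & ~B = max(0, 0.693 + 0.533 − 1) = max(0, 0.226) = 0.226
~A = 1 − 0.181 = 0.819
~A /\ ~B = min(0.819, 0.533) = 0.533
(~C & ~B) /\ (~A /\ ~B) = min(0.226, 0.533) = 0.226
((A /\ C) <-> 0) /\ ((~C & ~B) /\ (~A /\ ~B)) = min(0.819, 0.226) = 0.226

0.226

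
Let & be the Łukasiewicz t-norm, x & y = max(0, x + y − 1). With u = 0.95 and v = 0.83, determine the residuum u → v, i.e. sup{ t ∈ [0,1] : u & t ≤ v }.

The residuum of the Łukasiewicz t-norm gives the supremum: min(1, 1 − 0.95 + 0.83).
1 − 0.95 + 0.83 = 0.88, so t = min(1, 0.88) = 0.88.
Check: 0.95 & 0.88 = max(0, 0.83) = 0.83 ≤ 0.83.

0.88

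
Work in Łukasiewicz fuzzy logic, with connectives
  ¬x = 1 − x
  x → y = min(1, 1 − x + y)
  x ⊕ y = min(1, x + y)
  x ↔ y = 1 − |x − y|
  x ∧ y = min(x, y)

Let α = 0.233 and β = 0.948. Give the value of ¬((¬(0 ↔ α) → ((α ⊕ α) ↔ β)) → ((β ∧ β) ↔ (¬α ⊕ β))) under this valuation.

0 ↔ α = 1 − |0.000 − 0.233| = 1 − 0.233 = 0.767
¬(0 ↔ α) = 1 − 0.767 = 0.233
α ⊕ α = min(1, 0.233 + 0.233) = min(1, 0.466) = 0.466
(α ⊕ α) ↔ β = 1 − |0.466 − 0.948| = 1 − 0.482 = 0.518
¬(0 ↔ α) → ((α ⊕ α) ↔ β) = min(1, 1 − 0.233 + 0.518) = min(1, 1.285) = 1.000
β ∧ β = min(0.948, 0.948) = 0.948
¬α = 1 − 0.233 = 0.767
¬α ⊕ β = min(1, 0.767 + 0.948) = min(1, 1.715) = 1.000
(β ∧ β) ↔ (¬α ⊕ β) = 1 − |0.948 − 1.000| = 1 − 0.052 = 0.948
(¬(0 ↔ α) → ((α ⊕ α) ↔ β)) → ((β ∧ β) ↔ (¬α ⊕ β)) = min(1, 1 − 1.000 + 0.948) = min(1, 0.948) = 0.948
¬((¬(0 ↔ α) → ((α ⊕ α) ↔ β)) → ((β ∧ β) ↔ (¬α ⊕ β))) = 1 − 0.948 = 0.052

0.052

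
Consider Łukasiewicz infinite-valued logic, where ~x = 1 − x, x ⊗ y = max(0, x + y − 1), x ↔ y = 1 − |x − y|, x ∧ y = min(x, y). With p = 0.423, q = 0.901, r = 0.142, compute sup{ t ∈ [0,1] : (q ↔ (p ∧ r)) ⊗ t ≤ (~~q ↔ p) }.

p ∧ r = min(0.423, 0.142) = 0.142
q ↔ (p ∧ r) = 1 − |0.901 − 0.142| = 1 − 0.759 = 0.241
So the left factor is q ↔ (p ∧ r) = 0.241.
~q = 1 − 0.901 = 0.099
~~q = 1 − 0.099 = 0.901
~~q ↔ p = 1 − |0.901 − 0.423| = 1 − 0.478 = 0.522
So the right-hand bound is ~~q ↔ p = 0.522.
The residuum of the Łukasiewicz t-norm gives the supremum: min(1, 1 − 0.241 + 0.522).
1 − 0.241 + 0.522 = 1.281, so t = min(1, 1.281) = 1.000.
Check: 0.241 ⊗ 1.000 = max(0, 0.241) = 0.241 ≤ 0.522.

1.000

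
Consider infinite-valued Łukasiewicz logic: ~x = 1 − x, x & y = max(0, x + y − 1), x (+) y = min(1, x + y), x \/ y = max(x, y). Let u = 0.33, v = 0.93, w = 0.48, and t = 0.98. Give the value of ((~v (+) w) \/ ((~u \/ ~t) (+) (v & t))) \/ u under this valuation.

1.00

~v = 1 − 0.93 = 0.07
~v (+) w = min(1, 0.07 + 0.48) = min(1, 0.55) = 0.55
~u = 1 − 0.33 = 0.67
~t = 1 − 0.98 = 0.02
~u \/ ~t = max(0.67, 0.02) = 0.67
v & t = max(0, 0.93 + 0.98 − 1) = max(0, 0.91) = 0.91
(~u \/ ~t) (+) (v & t) = min(1, 0.67 + 0.91) = min(1, 1.58) = 1.00
(~v (+) w) \/ ((~u \/ ~t) (+) (v & t)) = max(0.55, 1.00) = 1.00
((~v (+) w) \/ ((~u \/ ~t) (+) (v & t))) \/ u = max(1.00, 0.33) = 1.00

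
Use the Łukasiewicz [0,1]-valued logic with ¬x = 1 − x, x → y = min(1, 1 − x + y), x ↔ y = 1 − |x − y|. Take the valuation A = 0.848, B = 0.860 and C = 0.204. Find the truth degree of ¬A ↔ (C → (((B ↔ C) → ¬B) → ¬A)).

0.152

¬A = 1 − 0.848 = 0.152
B ↔ C = 1 − |0.860 − 0.204| = 1 − 0.656 = 0.344
¬B = 1 − 0.860 = 0.140
(B ↔ C) → ¬B = min(1, 1 − 0.344 + 0.140) = min(1, 0.796) = 0.796
((B ↔ C) → ¬B) → ¬A = min(1, 1 − 0.796 + 0.152) = min(1, 0.356) = 0.356
C → (((B ↔ C) → ¬B) → ¬A) = min(1, 1 − 0.204 + 0.356) = min(1, 1.152) = 1.000
¬A ↔ (C → (((B ↔ C) → ¬B) → ¬A)) = 1 − |0.152 − 1.000| = 1 − 0.848 = 0.152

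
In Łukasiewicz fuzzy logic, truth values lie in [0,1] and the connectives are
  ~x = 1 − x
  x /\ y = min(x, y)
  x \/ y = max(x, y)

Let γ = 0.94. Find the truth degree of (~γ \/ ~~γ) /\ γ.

~γ = 1 − 0.94 = 0.06
~~γ = 1 − 0.06 = 0.94
~γ \/ ~~γ = max(0.06, 0.94) = 0.94
(~γ \/ ~~γ) /\ γ = min(0.94, 0.94) = 0.94

0.94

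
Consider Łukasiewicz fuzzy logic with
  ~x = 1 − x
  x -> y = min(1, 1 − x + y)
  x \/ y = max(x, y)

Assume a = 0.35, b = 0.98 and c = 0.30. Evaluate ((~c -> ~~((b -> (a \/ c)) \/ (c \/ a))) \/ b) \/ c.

0.98

~c = 1 − 0.30 = 0.70
a \/ c = max(0.35, 0.30) = 0.35
b -> (a \/ c) = min(1, 1 − 0.98 + 0.35) = min(1, 0.37) = 0.37
c \/ a = max(0.30, 0.35) = 0.35
(b -> (a \/ c)) \/ (c \/ a) = max(0.37, 0.35) = 0.37
~((b -> (a \/ c)) \/ (c \/ a)) = 1 − 0.37 = 0.63
~~((b -> (a \/ c)) \/ (c \/ a)) = 1 − 0.63 = 0.37
~c -> ~~((b -> (a \/ c)) \/ (c \/ a)) = min(1, 1 − 0.70 + 0.37) = min(1, 0.67) = 0.67
(~c -> ~~((b -> (a \/ c)) \/ (c \/ a))) \/ b = max(0.67, 0.98) = 0.98
((~c -> ~~((b -> (a \/ c)) \/ (c \/ a))) \/ b) \/ c = max(0.98, 0.30) = 0.98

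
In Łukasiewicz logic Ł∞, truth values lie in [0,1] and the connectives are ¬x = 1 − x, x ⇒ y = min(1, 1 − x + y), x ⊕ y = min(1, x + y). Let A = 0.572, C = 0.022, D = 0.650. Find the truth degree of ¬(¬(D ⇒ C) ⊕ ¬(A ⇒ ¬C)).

0.372

D ⇒ C = min(1, 1 − 0.650 + 0.022) = min(1, 0.372) = 0.372
¬(D ⇒ C) = 1 − 0.372 = 0.628
¬C = 1 − 0.022 = 0.978
A ⇒ ¬C = min(1, 1 − 0.572 + 0.978) = min(1, 1.406) = 1.000
¬(A ⇒ ¬C) = 1 − 1.000 = 0.000
¬(D ⇒ C) ⊕ ¬(A ⇒ ¬C) = min(1, 0.628 + 0.000) = min(1, 0.628) = 0.628
¬(¬(D ⇒ C) ⊕ ¬(A ⇒ ¬C)) = 1 − 0.628 = 0.372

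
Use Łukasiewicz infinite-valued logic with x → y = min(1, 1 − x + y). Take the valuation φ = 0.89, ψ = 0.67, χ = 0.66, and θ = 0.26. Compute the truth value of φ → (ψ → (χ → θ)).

1.00

χ → θ = min(1, 1 − 0.66 + 0.26) = min(1, 0.60) = 0.60
ψ → (χ → θ) = min(1, 1 − 0.67 + 0.60) = min(1, 0.93) = 0.93
φ → (ψ → (χ → θ)) = min(1, 1 − 0.89 + 0.93) = min(1, 1.04) = 1.00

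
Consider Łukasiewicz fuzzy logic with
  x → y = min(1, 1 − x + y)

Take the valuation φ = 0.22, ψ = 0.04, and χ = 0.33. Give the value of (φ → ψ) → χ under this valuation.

0.51

φ → ψ = min(1, 1 − 0.22 + 0.04) = min(1, 0.82) = 0.82
(φ → ψ) → χ = min(1, 1 − 0.82 + 0.33) = min(1, 0.51) = 0.51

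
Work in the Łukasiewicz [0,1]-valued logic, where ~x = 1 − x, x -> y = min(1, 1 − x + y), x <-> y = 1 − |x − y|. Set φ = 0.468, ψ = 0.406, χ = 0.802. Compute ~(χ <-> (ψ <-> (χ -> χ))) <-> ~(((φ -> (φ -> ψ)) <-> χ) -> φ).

0.938

χ -> χ = min(1, 1 − 0.802 + 0.802) = min(1, 1.000) = 1.000
ψ <-> (χ -> χ) = 1 − |0.406 − 1.000| = 1 − 0.594 = 0.406
χ <-> (ψ <-> (χ -> χ)) = 1 − |0.802 − 0.406| = 1 − 0.396 = 0.604
~(χ <-> (ψ <-> (χ -> χ))) = 1 − 0.604 = 0.396
φ -> ψ = min(1, 1 − 0.468 + 0.406) = min(1, 0.938) = 0.938
φ -> (φ -> ψ) = min(1, 1 − 0.468 + 0.938) = min(1, 1.470) = 1.000
(φ -> (φ -> ψ)) <-> χ = 1 − |1.000 − 0.802| = 1 − 0.198 = 0.802
((φ -> (φ -> ψ)) <-> χ) -> φ = min(1, 1 − 0.802 + 0.468) = min(1, 0.666) = 0.666
~(((φ -> (φ -> ψ)) <-> χ) -> φ) = 1 − 0.666 = 0.334
~(χ <-> (ψ <-> (χ -> χ))) <-> ~(((φ -> (φ -> ψ)) <-> χ) -> φ) = 1 − |0.396 − 0.334| = 1 − 0.062 = 0.938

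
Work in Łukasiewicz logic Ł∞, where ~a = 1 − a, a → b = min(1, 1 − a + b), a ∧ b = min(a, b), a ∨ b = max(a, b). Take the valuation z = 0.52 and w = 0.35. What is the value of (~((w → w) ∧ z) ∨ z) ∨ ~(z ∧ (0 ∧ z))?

1.00

w → w = min(1, 1 − 0.35 + 0.35) = min(1, 1.00) = 1.00
(w → w) ∧ z = min(1.00, 0.52) = 0.52
~((w → w) ∧ z) = 1 − 0.52 = 0.48
~((w → w) ∧ z) ∨ z = max(0.48, 0.52) = 0.52
0 ∧ z = min(0.00, 0.52) = 0.00
z ∧ (0 ∧ z) = min(0.52, 0.00) = 0.00
~(z ∧ (0 ∧ z)) = 1 − 0.00 = 1.00
(~((w → w) ∧ z) ∨ z) ∨ ~(z ∧ (0 ∧ z)) = max(0.52, 1.00) = 1.00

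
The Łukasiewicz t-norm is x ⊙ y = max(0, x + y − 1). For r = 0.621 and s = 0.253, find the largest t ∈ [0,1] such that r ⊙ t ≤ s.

The residuum of the Łukasiewicz t-norm gives the supremum: min(1, 1 − 0.621 + 0.253).
1 − 0.621 + 0.253 = 0.632, so t = min(1, 0.632) = 0.632.
Check: 0.621 ⊙ 0.632 = max(0, 0.253) = 0.253 ≤ 0.253.

0.632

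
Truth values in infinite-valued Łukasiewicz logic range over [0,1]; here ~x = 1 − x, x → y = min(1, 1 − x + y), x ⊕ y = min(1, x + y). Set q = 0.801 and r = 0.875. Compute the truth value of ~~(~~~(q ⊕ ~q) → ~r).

~q = 1 − 0.801 = 0.199
q ⊕ ~q = min(1, 0.801 + 0.199) = min(1, 1.000) = 1.000
~(q ⊕ ~q) = 1 − 1.000 = 0.000
~~(q ⊕ ~q) = 1 − 0.000 = 1.000
~~~(q ⊕ ~q) = 1 − 1.000 = 0.000
~r = 1 − 0.875 = 0.125
~~~(q ⊕ ~q) → ~r = min(1, 1 − 0.000 + 0.125) = min(1, 1.125) = 1.000
~(~~~(q ⊕ ~q) → ~r) = 1 − 1.000 = 0.000
~~(~~~(q ⊕ ~q) → ~r) = 1 − 0.000 = 1.000

1.000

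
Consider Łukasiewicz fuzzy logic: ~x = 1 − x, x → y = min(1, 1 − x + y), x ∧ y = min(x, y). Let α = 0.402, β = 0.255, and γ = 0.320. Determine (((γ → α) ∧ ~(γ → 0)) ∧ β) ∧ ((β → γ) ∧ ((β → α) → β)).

0.255

γ → α = min(1, 1 − 0.320 + 0.402) = min(1, 1.082) = 1.000
γ → 0 = min(1, 1 − 0.320 + 0.000) = min(1, 0.680) = 0.680
~(γ → 0) = 1 − 0.680 = 0.320
(γ → α) ∧ ~(γ → 0) = min(1.000, 0.320) = 0.320
((γ → α) ∧ ~(γ → 0)) ∧ β = min(0.320, 0.255) = 0.255
β → γ = min(1, 1 − 0.255 + 0.320) = min(1, 1.065) = 1.000
β → α = min(1, 1 − 0.255 + 0.402) = min(1, 1.147) = 1.000
(β → α) → β = min(1, 1 − 1.000 + 0.255) = min(1, 0.255) = 0.255
(β → γ) ∧ ((β → α) → β) = min(1.000, 0.255) = 0.255
(((γ → α) ∧ ~(γ → 0)) ∧ β) ∧ ((β → γ) ∧ ((β → α) → β)) = min(0.255, 0.255) = 0.255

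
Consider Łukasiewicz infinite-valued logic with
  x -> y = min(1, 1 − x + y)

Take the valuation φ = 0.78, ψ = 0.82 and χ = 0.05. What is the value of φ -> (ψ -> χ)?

ψ -> χ = min(1, 1 − 0.82 + 0.05) = min(1, 0.23) = 0.23
φ -> (ψ -> χ) = min(1, 1 − 0.78 + 0.23) = min(1, 0.45) = 0.45

0.45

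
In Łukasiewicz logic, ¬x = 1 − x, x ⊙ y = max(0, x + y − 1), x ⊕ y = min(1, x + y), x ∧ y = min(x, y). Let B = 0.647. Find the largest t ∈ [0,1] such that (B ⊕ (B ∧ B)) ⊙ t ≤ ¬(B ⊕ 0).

0.353

B ∧ B = min(0.647, 0.647) = 0.647
B ⊕ (B ∧ B) = min(1, 0.647 + 0.647) = min(1, 1.294) = 1.000
So the left factor is B ⊕ (B ∧ B) = 1.000.
B ⊕ 0 = min(1, 0.647 + 0.000) = min(1, 0.647) = 0.647
¬(B ⊕ 0) = 1 − 0.647 = 0.353
So the right-hand bound is ¬(B ⊕ 0) = 0.353.
The residuum of the Łukasiewicz t-norm gives the supremum: min(1, 1 − 1.000 + 0.353).
1 − 1.000 + 0.353 = 0.353, so t = min(1, 0.353) = 0.353.
Check: 1.000 ⊙ 0.353 = max(0, 0.353) = 0.353 ≤ 0.353.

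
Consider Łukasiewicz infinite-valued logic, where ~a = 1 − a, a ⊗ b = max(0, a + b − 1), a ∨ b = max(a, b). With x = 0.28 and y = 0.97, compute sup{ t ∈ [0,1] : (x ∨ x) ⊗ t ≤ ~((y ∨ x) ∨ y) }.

x ∨ x = max(0.28, 0.28) = 0.28
So the left factor is x ∨ x = 0.28.
y ∨ x = max(0.97, 0.28) = 0.97
(y ∨ x) ∨ y = max(0.97, 0.97) = 0.97
~((y ∨ x) ∨ y) = 1 − 0.97 = 0.03
So the right-hand bound is ~((y ∨ x) ∨ y) = 0.03.
The residuum of the Łukasiewicz t-norm gives the supremum: min(1, 1 − 0.28 + 0.03).
1 − 0.28 + 0.03 = 0.75, so t = min(1, 0.75) = 0.75.
Check: 0.28 ⊗ 0.75 = max(0, 0.03) = 0.03 ≤ 0.03.

0.75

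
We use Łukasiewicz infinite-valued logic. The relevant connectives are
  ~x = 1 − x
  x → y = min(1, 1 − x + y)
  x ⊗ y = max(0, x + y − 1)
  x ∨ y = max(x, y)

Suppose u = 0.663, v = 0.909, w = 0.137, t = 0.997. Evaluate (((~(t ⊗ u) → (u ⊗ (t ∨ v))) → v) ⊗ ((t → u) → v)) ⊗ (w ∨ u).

0.572

t ⊗ u = max(0, 0.997 + 0.663 − 1) = max(0, 0.660) = 0.660
~(t ⊗ u) = 1 − 0.660 = 0.340
t ∨ v = max(0.997, 0.909) = 0.997
u ⊗ (t ∨ v) = max(0, 0.663 + 0.997 − 1) = max(0, 0.660) = 0.660
~(t ⊗ u) → (u ⊗ (t ∨ v)) = min(1, 1 − 0.340 + 0.660) = min(1, 1.320) = 1.000
(~(t ⊗ u) → (u ⊗ (t ∨ v))) → v = min(1, 1 − 1.000 + 0.909) = min(1, 0.909) = 0.909
t → u = min(1, 1 − 0.997 + 0.663) = min(1, 0.666) = 0.666
(t → u) → v = min(1, 1 − 0.666 + 0.909) = min(1, 1.243) = 1.000
((~(t ⊗ u) → (u ⊗ (t ∨ v))) → v) ⊗ ((t → u) → v) = max(0, 0.909 + 1.000 − 1) = max(0, 0.909) = 0.909
w ∨ u = max(0.137, 0.663) = 0.663
(((~(t ⊗ u) → (u ⊗ (t ∨ v))) → v) ⊗ ((t → u) → v)) ⊗ (w ∨ u) = max(0, 0.909 + 0.663 − 1) = max(0, 0.572) = 0.572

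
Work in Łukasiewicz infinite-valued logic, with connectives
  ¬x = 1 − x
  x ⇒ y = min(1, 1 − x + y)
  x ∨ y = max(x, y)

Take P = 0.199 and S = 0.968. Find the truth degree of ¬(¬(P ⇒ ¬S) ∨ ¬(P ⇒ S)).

¬S = 1 − 0.968 = 0.032
P ⇒ ¬S = min(1, 1 − 0.199 + 0.032) = min(1, 0.833) = 0.833
¬(P ⇒ ¬S) = 1 − 0.833 = 0.167
P ⇒ S = min(1, 1 − 0.199 + 0.968) = min(1, 1.769) = 1.000
¬(P ⇒ S) = 1 − 1.000 = 0.000
¬(P ⇒ ¬S) ∨ ¬(P ⇒ S) = max(0.167, 0.000) = 0.167
¬(¬(P ⇒ ¬S) ∨ ¬(P ⇒ S)) = 1 − 0.167 = 0.833

0.833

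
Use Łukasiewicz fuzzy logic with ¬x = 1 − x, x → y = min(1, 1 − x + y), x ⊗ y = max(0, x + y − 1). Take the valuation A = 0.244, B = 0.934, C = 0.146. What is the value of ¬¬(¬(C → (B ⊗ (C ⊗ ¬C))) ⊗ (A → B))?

¬C = 1 − 0.146 = 0.854
C ⊗ ¬C = max(0, 0.146 + 0.854 − 1) = max(0, 0.000) = 0.000
B ⊗ (C ⊗ ¬C) = max(0, 0.934 + 0.000 − 1) = max(0, -0.066) = 0.000
C → (B ⊗ (C ⊗ ¬C)) = min(1, 1 − 0.146 + 0.000) = min(1, 0.854) = 0.854
¬(C → (B ⊗ (C ⊗ ¬C))) = 1 − 0.854 = 0.146
A → B = min(1, 1 − 0.244 + 0.934) = min(1, 1.690) = 1.000
¬(C → (B ⊗ (C ⊗ ¬C))) ⊗ (A → B) = max(0, 0.146 + 1.000 − 1) = max(0, 0.146) = 0.146
¬(¬(C → (B ⊗ (C ⊗ ¬C))) ⊗ (A → B)) = 1 − 0.146 = 0.854
¬¬(¬(C → (B ⊗ (C ⊗ ¬C))) ⊗ (A → B)) = 1 − 0.854 = 0.146

0.146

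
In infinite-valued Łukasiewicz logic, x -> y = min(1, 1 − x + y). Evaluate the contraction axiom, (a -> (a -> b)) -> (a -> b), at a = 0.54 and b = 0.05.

0.54

a -> b = min(1, 1 − 0.54 + 0.05) = min(1, 0.51) = 0.51
a -> (a -> b) = min(1, 1 − 0.54 + 0.51) = min(1, 0.97) = 0.97
(a -> (a -> b)) -> (a -> b) = min(1, 1 − 0.97 + 0.51) = min(1, 0.54) = 0.54
(The value 0.54 < 1 shows this instance is not satisfied; fails in Ł∞ (the t-norm is not idempotent).)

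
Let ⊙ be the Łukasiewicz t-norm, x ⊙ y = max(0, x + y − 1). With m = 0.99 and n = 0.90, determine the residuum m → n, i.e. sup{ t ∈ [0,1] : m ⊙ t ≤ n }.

The residuum of the Łukasiewicz t-norm gives the supremum: min(1, 1 − 0.99 + 0.90).
1 − 0.99 + 0.90 = 0.91, so t = min(1, 0.91) = 0.91.
Check: 0.99 ⊙ 0.91 = max(0, 0.90) = 0.90 ≤ 0.90.

0.91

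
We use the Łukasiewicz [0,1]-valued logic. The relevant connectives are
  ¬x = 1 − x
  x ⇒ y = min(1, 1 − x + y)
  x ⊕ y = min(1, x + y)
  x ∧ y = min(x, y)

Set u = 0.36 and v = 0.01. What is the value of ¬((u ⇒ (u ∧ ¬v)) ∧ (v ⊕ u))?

¬v = 1 − 0.01 = 0.99
u ∧ ¬v = min(0.36, 0.99) = 0.36
u ⇒ (u ∧ ¬v) = min(1, 1 − 0.36 + 0.36) = min(1, 1.00) = 1.00
v ⊕ u = min(1, 0.01 + 0.36) = min(1, 0.37) = 0.37
(u ⇒ (u ∧ ¬v)) ∧ (v ⊕ u) = min(1.00, 0.37) = 0.37
¬((u ⇒ (u ∧ ¬v)) ∧ (v ⊕ u)) = 1 − 0.37 = 0.63

0.63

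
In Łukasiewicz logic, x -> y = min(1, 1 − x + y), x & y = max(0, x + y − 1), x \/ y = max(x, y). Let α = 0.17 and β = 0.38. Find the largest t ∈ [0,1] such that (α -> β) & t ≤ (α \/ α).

α -> β = min(1, 1 − 0.17 + 0.38) = min(1, 1.21) = 1.00
So the left factor is α -> β = 1.00.
α \/ α = max(0.17, 0.17) = 0.17
So the right-hand bound is α \/ α = 0.17.
The residuum of the Łukasiewicz t-norm gives the supremum: min(1, 1 − 1.00 + 0.17).
1 − 1.00 + 0.17 = 0.17, so t = min(1, 0.17) = 0.17.
Check: 1.00 & 0.17 = max(0, 0.17) = 0.17 ≤ 0.17.

0.17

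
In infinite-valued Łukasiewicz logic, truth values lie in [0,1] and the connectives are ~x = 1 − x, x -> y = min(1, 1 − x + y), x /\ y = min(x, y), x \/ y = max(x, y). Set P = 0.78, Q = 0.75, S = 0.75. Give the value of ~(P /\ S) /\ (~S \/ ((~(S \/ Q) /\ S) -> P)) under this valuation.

0.25

P /\ S = min(0.78, 0.75) = 0.75
~(P /\ S) = 1 − 0.75 = 0.25
~S = 1 − 0.75 = 0.25
S \/ Q = max(0.75, 0.75) = 0.75
~(S \/ Q) = 1 − 0.75 = 0.25
~(S \/ Q) /\ S = min(0.25, 0.75) = 0.25
(~(S \/ Q) /\ S) -> P = min(1, 1 − 0.25 + 0.78) = min(1, 1.53) = 1.00
~S \/ ((~(S \/ Q) /\ S) -> P) = max(0.25, 1.00) = 1.00
~(P /\ S) /\ (~S \/ ((~(S \/ Q) /\ S) -> P)) = min(0.25, 1.00) = 0.25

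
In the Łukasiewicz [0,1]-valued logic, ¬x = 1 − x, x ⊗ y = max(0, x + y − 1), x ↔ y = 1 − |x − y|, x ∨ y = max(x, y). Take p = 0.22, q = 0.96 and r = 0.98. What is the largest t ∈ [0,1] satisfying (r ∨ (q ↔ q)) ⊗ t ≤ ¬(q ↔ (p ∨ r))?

0.02

q ↔ q = 1 − |0.96 − 0.96| = 1 − 0.00 = 1.00
r ∨ (q ↔ q) = max(0.98, 1.00) = 1.00
So the left factor is r ∨ (q ↔ q) = 1.00.
p ∨ r = max(0.22, 0.98) = 0.98
q ↔ (p ∨ r) = 1 − |0.96 − 0.98| = 1 − 0.02 = 0.98
¬(q ↔ (p ∨ r)) = 1 − 0.98 = 0.02
So the right-hand bound is ¬(q ↔ (p ∨ r)) = 0.02.
The residuum of the Łukasiewicz t-norm gives the supremum: min(1, 1 − 1.00 + 0.02).
1 − 1.00 + 0.02 = 0.02, so t = min(1, 0.02) = 0.02.
Check: 1.00 ⊗ 0.02 = max(0, 0.02) = 0.02 ≤ 0.02.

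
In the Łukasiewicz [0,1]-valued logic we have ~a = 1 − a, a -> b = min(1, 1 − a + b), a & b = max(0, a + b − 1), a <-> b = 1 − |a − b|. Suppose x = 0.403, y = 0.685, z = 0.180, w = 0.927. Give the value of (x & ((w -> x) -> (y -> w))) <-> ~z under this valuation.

0.583

w -> x = min(1, 1 − 0.927 + 0.403) = min(1, 0.476) = 0.476
y -> w = min(1, 1 − 0.685 + 0.927) = min(1, 1.242) = 1.000
(w -> x) -> (y -> w) = min(1, 1 − 0.476 + 1.000) = min(1, 1.524) = 1.000
x & ((w -> x) -> (y -> w)) = max(0, 0.403 + 1.000 − 1) = max(0, 0.403) = 0.403
~z = 1 − 0.180 = 0.820
(x & ((w -> x) -> (y -> w))) <-> ~z = 1 − |0.403 − 0.820| = 1 − 0.417 = 0.583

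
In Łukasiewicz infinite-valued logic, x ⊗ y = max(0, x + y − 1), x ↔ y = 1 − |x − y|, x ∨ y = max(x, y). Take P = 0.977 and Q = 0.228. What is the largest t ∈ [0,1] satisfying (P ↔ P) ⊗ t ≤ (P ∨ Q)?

P ↔ P = 1 − |0.977 − 0.977| = 1 − 0.000 = 1.000
So the left factor is P ↔ P = 1.000.
P ∨ Q = max(0.977, 0.228) = 0.977
So the right-hand bound is P ∨ Q = 0.977.
The residuum of the Łukasiewicz t-norm gives the supremum: min(1, 1 − 1.000 + 0.977).
1 − 1.000 + 0.977 = 0.977, so t = min(1, 0.977) = 0.977.
Check: 1.000 ⊗ 0.977 = max(0, 0.977) = 0.977 ≤ 0.977.

0.977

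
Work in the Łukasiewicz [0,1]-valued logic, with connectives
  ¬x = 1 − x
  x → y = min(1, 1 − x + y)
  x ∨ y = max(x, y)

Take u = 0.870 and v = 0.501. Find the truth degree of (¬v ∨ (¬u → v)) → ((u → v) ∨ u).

0.870

¬v = 1 − 0.501 = 0.499
¬u = 1 − 0.870 = 0.130
¬u → v = min(1, 1 − 0.130 + 0.501) = min(1, 1.371) = 1.000
¬v ∨ (¬u → v) = max(0.499, 1.000) = 1.000
u → v = min(1, 1 − 0.870 + 0.501) = min(1, 0.631) = 0.631
(u → v) ∨ u = max(0.631, 0.870) = 0.870
(¬v ∨ (¬u → v)) → ((u → v) ∨ u) = min(1, 1 − 1.000 + 0.870) = min(1, 0.870) = 0.870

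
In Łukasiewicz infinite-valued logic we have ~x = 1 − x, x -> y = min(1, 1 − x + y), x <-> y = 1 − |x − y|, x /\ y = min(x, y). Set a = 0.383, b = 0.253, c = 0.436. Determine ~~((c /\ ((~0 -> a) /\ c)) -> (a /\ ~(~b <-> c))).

~0 = 1 − 0.000 = 1.000
~0 -> a = min(1, 1 − 1.000 + 0.383) = min(1, 0.383) = 0.383
(~0 -> a) /\ c = min(0.383, 0.436) = 0.383
c /\ ((~0 -> a) /\ c) = min(0.436, 0.383) = 0.383
~b = 1 − 0.253 = 0.747
~b <-> c = 1 − |0.747 − 0.436| = 1 − 0.311 = 0.689
~(~b <-> c) = 1 − 0.689 = 0.311
a /\ ~(~b <-> c) = min(0.383, 0.311) = 0.311
(c /\ ((~0 -> a) /\ c)) -> (a /\ ~(~b <-> c)) = min(1, 1 − 0.383 + 0.311) = min(1, 0.928) = 0.928
~((c /\ ((~0 -> a) /\ c)) -> (a /\ ~(~b <-> c))) = 1 − 0.928 = 0.072
~~((c /\ ((~0 -> a) /\ c)) -> (a /\ ~(~b <-> c))) = 1 − 0.072 = 0.928

0.928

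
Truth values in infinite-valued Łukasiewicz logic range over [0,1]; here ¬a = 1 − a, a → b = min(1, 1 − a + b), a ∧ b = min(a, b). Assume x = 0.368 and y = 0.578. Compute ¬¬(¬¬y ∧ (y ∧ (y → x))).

¬y = 1 − 0.578 = 0.422
¬¬y = 1 − 0.422 = 0.578
y → x = min(1, 1 − 0.578 + 0.368) = min(1, 0.790) = 0.790
y ∧ (y → x) = min(0.578, 0.790) = 0.578
¬¬y ∧ (y ∧ (y → x)) = min(0.578, 0.578) = 0.578
¬(¬¬y ∧ (y ∧ (y → x))) = 1 − 0.578 = 0.422
¬¬(¬¬y ∧ (y ∧ (y → x))) = 1 − 0.422 = 0.578

0.578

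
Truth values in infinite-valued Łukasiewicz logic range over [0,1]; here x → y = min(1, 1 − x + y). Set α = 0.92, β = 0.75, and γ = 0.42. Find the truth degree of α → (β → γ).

0.75

β → γ = min(1, 1 − 0.75 + 0.42) = min(1, 0.67) = 0.67
α → (β → γ) = min(1, 1 − 0.92 + 0.67) = min(1, 0.75) = 0.75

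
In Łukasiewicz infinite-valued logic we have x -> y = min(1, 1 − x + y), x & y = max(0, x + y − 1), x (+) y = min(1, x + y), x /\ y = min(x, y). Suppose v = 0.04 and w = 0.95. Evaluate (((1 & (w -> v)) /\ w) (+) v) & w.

0.08

w -> v = min(1, 1 − 0.95 + 0.04) = min(1, 0.09) = 0.09
1 & (w -> v) = max(0, 1.00 + 0.09 − 1) = max(0, 0.09) = 0.09
(1 & (w -> v)) /\ w = min(0.09, 0.95) = 0.09
((1 & (w -> v)) /\ w) (+) v = min(1, 0.09 + 0.04) = min(1, 0.13) = 0.13
(((1 & (w -> v)) /\ w) (+) v) & w = max(0, 0.13 + 0.95 − 1) = max(0, 0.08) = 0.08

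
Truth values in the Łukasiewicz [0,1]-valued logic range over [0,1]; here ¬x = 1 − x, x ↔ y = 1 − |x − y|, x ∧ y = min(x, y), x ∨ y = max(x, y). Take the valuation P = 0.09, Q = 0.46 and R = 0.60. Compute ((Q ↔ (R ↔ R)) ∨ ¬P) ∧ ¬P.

R ↔ R = 1 − |0.60 − 0.60| = 1 − 0.00 = 1.00
Q ↔ (R ↔ R) = 1 − |0.46 − 1.00| = 1 − 0.54 = 0.46
¬P = 1 − 0.09 = 0.91
(Q ↔ (R ↔ R)) ∨ ¬P = max(0.46, 0.91) = 0.91
((Q ↔ (R ↔ R)) ∨ ¬P) ∧ ¬P = min(0.91, 0.91) = 0.91

0.91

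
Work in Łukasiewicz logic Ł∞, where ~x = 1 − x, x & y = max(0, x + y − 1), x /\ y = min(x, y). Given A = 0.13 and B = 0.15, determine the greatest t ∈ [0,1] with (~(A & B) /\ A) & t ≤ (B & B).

0.87

A & B = max(0, 0.13 + 0.15 − 1) = max(0, -0.72) = 0.00
~(A & B) = 1 − 0.00 = 1.00
~(A & B) /\ A = min(1.00, 0.13) = 0.13
So the left factor is ~(A & B) /\ A = 0.13.
B & B = max(0, 0.15 + 0.15 − 1) = max(0, -0.70) = 0.00
So the right-hand bound is B & B = 0.00.
The residuum of the Łukasiewicz t-norm gives the supremum: min(1, 1 − 0.13 + 0.00).
1 − 0.13 + 0.00 = 0.87, so t = min(1, 0.87) = 0.87.
Check: 0.13 & 0.87 = max(0, 0.00) = 0.00 ≤ 0.00.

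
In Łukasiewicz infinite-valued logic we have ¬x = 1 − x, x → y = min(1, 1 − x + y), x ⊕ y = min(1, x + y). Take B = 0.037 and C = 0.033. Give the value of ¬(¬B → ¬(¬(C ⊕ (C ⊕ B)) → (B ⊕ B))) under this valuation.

0.140

¬B = 1 − 0.037 = 0.963
C ⊕ B = min(1, 0.033 + 0.037) = min(1, 0.070) = 0.070
C ⊕ (C ⊕ B) = min(1, 0.033 + 0.070) = min(1, 0.103) = 0.103
¬(C ⊕ (C ⊕ B)) = 1 − 0.103 = 0.897
B ⊕ B = min(1, 0.037 + 0.037) = min(1, 0.074) = 0.074
¬(C ⊕ (C ⊕ B)) → (B ⊕ B) = min(1, 1 − 0.897 + 0.074) = min(1, 0.177) = 0.177
¬(¬(C ⊕ (C ⊕ B)) → (B ⊕ B)) = 1 − 0.177 = 0.823
¬B → ¬(¬(C ⊕ (C ⊕ B)) → (B ⊕ B)) = min(1, 1 − 0.963 + 0.823) = min(1, 0.860) = 0.860
¬(¬B → ¬(¬(C ⊕ (C ⊕ B)) → (B ⊕ B))) = 1 − 0.860 = 0.140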